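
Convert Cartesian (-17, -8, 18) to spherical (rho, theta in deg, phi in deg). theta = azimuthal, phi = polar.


rho = sqrt((-17)^2 + (-8)^2 + 18^2) = 26.0192
theta = atan2(-8, -17) = 205.2011 deg
phi = acos(18/26.0192) = 46.2275 deg

rho = 26.0192, theta = 205.2011 deg, phi = 46.2275 deg


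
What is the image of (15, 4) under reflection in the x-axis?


Reflection across x-axis: (x, y) -> (x, -y)
(15, 4) -> (15, -4)

(15, -4)


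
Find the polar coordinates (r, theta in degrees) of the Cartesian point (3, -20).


r = sqrt(3^2 + (-20)^2) = 20.2237
theta = atan2(-20, 3) = 278.5308 degrees

r = 20.2237, theta = 278.5308 degrees


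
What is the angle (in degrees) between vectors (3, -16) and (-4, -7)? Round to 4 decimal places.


dot = 3*-4 + -16*-7 = 100
|u| = 16.2788, |v| = 8.0623
cos(angle) = 0.7619
angle = 40.3645 degrees

40.3645 degrees


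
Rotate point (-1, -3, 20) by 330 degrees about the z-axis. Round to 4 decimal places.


x' = -1*cos(330) - -3*sin(330) = -2.366
y' = -1*sin(330) + -3*cos(330) = -2.0981
z' = 20

(-2.366, -2.0981, 20)


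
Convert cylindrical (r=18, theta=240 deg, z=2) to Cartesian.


x = 18 * cos(240) = -9
y = 18 * sin(240) = -15.5885
z = 2

(-9, -15.5885, 2)


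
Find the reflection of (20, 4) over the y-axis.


Reflection across y-axis: (x, y) -> (-x, y)
(20, 4) -> (-20, 4)

(-20, 4)


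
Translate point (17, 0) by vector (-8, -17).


Translation: (x+dx, y+dy) = (17+-8, 0+-17) = (9, -17)

(9, -17)


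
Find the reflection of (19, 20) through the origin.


Reflection through origin: (x, y) -> (-x, -y)
(19, 20) -> (-19, -20)

(-19, -20)


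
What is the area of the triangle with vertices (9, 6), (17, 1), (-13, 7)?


Area = |x1(y2-y3) + x2(y3-y1) + x3(y1-y2)| / 2
= |9*(1-7) + 17*(7-6) + -13*(6-1)| / 2
= 51

51


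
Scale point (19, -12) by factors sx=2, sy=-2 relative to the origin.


Scaling: (x*sx, y*sy) = (19*2, -12*-2) = (38, 24)

(38, 24)


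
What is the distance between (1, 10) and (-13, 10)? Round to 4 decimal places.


d = sqrt((-13-1)^2 + (10-10)^2) = 14

14


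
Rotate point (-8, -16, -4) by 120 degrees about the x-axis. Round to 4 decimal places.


x' = -8
y' = -16*cos(120) - -4*sin(120) = 11.4641
z' = -16*sin(120) + -4*cos(120) = -11.8564

(-8, 11.4641, -11.8564)


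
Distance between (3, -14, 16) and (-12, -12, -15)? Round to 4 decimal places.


d = sqrt((-12-3)^2 + (-12--14)^2 + (-15-16)^2) = 34.4964

34.4964


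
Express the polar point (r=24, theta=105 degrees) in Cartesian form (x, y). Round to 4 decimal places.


x = 24 * cos(105) = -6.2117
y = 24 * sin(105) = 23.1822

(-6.2117, 23.1822)


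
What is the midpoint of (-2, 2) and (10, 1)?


Midpoint = ((-2+10)/2, (2+1)/2) = (4, 1.5)

(4, 1.5)


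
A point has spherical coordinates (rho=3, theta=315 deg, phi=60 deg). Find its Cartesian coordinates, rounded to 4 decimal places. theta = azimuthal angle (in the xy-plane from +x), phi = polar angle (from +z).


x = 3 * sin(60) * cos(315) = 1.8371
y = 3 * sin(60) * sin(315) = -1.8371
z = 3 * cos(60) = 1.5

(1.8371, -1.8371, 1.5)


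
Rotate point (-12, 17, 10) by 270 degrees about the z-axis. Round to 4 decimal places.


x' = -12*cos(270) - 17*sin(270) = 17
y' = -12*sin(270) + 17*cos(270) = 12
z' = 10

(17, 12, 10)


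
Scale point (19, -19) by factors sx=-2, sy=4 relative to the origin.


Scaling: (x*sx, y*sy) = (19*-2, -19*4) = (-38, -76)

(-38, -76)


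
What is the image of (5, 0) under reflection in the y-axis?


Reflection across y-axis: (x, y) -> (-x, y)
(5, 0) -> (-5, 0)

(-5, 0)


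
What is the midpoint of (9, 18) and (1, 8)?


Midpoint = ((9+1)/2, (18+8)/2) = (5, 13)

(5, 13)


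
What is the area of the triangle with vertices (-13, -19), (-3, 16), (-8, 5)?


Area = |x1(y2-y3) + x2(y3-y1) + x3(y1-y2)| / 2
= |-13*(16-5) + -3*(5--19) + -8*(-19-16)| / 2
= 32.5

32.5


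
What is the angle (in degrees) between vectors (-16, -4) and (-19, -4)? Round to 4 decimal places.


dot = -16*-19 + -4*-4 = 320
|u| = 16.4924, |v| = 19.4165
cos(angle) = 0.9993
angle = 2.1476 degrees

2.1476 degrees


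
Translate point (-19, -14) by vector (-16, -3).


Translation: (x+dx, y+dy) = (-19+-16, -14+-3) = (-35, -17)

(-35, -17)


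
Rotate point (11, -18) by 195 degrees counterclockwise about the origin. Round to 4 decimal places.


x' = 11*cos(195) - -18*sin(195) = -15.2839
y' = 11*sin(195) + -18*cos(195) = 14.5397

(-15.2839, 14.5397)


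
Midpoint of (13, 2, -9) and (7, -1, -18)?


Midpoint = ((13+7)/2, (2+-1)/2, (-9+-18)/2) = (10, 0.5, -13.5)

(10, 0.5, -13.5)


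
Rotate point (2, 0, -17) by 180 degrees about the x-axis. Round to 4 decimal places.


x' = 2
y' = 0*cos(180) - -17*sin(180) = 0
z' = 0*sin(180) + -17*cos(180) = 17

(2, 0, 17)


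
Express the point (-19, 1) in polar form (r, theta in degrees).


r = sqrt((-19)^2 + 1^2) = 19.0263
theta = atan2(1, -19) = 176.9872 degrees

r = 19.0263, theta = 176.9872 degrees


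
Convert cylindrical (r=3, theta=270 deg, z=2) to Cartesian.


x = 3 * cos(270) = 0
y = 3 * sin(270) = -3
z = 2

(0, -3, 2)


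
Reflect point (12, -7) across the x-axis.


Reflection across x-axis: (x, y) -> (x, -y)
(12, -7) -> (12, 7)

(12, 7)


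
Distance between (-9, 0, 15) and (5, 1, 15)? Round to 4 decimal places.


d = sqrt((5--9)^2 + (1-0)^2 + (15-15)^2) = 14.0357

14.0357


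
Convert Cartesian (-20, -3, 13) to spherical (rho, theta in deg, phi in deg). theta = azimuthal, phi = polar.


rho = sqrt((-20)^2 + (-3)^2 + 13^2) = 24.0416
theta = atan2(-3, -20) = 188.5308 deg
phi = acos(13/24.0416) = 57.2667 deg

rho = 24.0416, theta = 188.5308 deg, phi = 57.2667 deg


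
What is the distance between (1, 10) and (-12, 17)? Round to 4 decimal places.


d = sqrt((-12-1)^2 + (17-10)^2) = 14.7648

14.7648


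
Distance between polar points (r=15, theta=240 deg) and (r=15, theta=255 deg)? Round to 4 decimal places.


d = sqrt(r1^2 + r2^2 - 2*r1*r2*cos(t2-t1))
d = sqrt(15^2 + 15^2 - 2*15*15*cos(255-240)) = 3.9158

3.9158


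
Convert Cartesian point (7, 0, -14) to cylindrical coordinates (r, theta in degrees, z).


r = sqrt(7^2 + 0^2) = 7
theta = atan2(0, 7) = 0 deg
z = -14

r = 7, theta = 0 deg, z = -14


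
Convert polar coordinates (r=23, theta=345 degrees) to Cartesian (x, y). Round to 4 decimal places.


x = 23 * cos(345) = 22.2163
y = 23 * sin(345) = -5.9528

(22.2163, -5.9528)


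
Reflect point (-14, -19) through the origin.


Reflection through origin: (x, y) -> (-x, -y)
(-14, -19) -> (14, 19)

(14, 19)


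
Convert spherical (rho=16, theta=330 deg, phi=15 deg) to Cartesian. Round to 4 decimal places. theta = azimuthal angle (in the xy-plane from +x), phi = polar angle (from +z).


x = 16 * sin(15) * cos(330) = 3.5863
y = 16 * sin(15) * sin(330) = -2.0706
z = 16 * cos(15) = 15.4548

(3.5863, -2.0706, 15.4548)


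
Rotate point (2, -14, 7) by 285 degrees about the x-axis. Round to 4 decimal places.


x' = 2
y' = -14*cos(285) - 7*sin(285) = 3.138
z' = -14*sin(285) + 7*cos(285) = 15.3347

(2, 3.138, 15.3347)


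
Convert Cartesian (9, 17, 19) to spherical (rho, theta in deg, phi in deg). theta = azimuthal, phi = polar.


rho = sqrt(9^2 + 17^2 + 19^2) = 27.037
theta = atan2(17, 9) = 62.1027 deg
phi = acos(19/27.037) = 45.3527 deg

rho = 27.037, theta = 62.1027 deg, phi = 45.3527 deg


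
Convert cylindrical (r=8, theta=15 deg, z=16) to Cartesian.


x = 8 * cos(15) = 7.7274
y = 8 * sin(15) = 2.0706
z = 16

(7.7274, 2.0706, 16)


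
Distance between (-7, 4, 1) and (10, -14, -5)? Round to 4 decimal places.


d = sqrt((10--7)^2 + (-14-4)^2 + (-5-1)^2) = 25.4755

25.4755


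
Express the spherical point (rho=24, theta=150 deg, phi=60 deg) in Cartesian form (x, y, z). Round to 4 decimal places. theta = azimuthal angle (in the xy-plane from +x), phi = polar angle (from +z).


x = 24 * sin(60) * cos(150) = -18
y = 24 * sin(60) * sin(150) = 10.3923
z = 24 * cos(60) = 12

(-18, 10.3923, 12)


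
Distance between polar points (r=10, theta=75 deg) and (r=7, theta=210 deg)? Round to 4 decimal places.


d = sqrt(r1^2 + r2^2 - 2*r1*r2*cos(t2-t1))
d = sqrt(10^2 + 7^2 - 2*10*7*cos(210-75)) = 15.7479

15.7479


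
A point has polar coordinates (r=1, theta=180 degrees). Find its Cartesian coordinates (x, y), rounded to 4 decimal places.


x = 1 * cos(180) = -1
y = 1 * sin(180) = 0

(-1, 0)


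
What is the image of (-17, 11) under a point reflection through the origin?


Reflection through origin: (x, y) -> (-x, -y)
(-17, 11) -> (17, -11)

(17, -11)


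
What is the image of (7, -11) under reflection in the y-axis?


Reflection across y-axis: (x, y) -> (-x, y)
(7, -11) -> (-7, -11)

(-7, -11)


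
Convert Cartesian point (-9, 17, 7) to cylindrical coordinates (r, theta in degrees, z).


r = sqrt((-9)^2 + 17^2) = 19.2354
theta = atan2(17, -9) = 117.8973 deg
z = 7

r = 19.2354, theta = 117.8973 deg, z = 7


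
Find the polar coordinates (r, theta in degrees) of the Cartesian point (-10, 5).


r = sqrt((-10)^2 + 5^2) = 11.1803
theta = atan2(5, -10) = 153.4349 degrees

r = 11.1803, theta = 153.4349 degrees


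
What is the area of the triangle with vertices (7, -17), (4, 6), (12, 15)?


Area = |x1(y2-y3) + x2(y3-y1) + x3(y1-y2)| / 2
= |7*(6-15) + 4*(15--17) + 12*(-17-6)| / 2
= 105.5

105.5


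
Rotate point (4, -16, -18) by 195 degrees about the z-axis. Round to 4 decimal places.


x' = 4*cos(195) - -16*sin(195) = -8.0048
y' = 4*sin(195) + -16*cos(195) = 14.4195
z' = -18

(-8.0048, 14.4195, -18)


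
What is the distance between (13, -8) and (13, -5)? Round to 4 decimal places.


d = sqrt((13-13)^2 + (-5--8)^2) = 3

3


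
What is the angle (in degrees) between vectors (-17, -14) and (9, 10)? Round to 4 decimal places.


dot = -17*9 + -14*10 = -293
|u| = 22.0227, |v| = 13.4536
cos(angle) = -0.9889
angle = 171.4597 degrees

171.4597 degrees


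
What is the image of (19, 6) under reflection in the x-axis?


Reflection across x-axis: (x, y) -> (x, -y)
(19, 6) -> (19, -6)

(19, -6)


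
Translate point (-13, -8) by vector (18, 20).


Translation: (x+dx, y+dy) = (-13+18, -8+20) = (5, 12)

(5, 12)


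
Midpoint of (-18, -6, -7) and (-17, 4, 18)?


Midpoint = ((-18+-17)/2, (-6+4)/2, (-7+18)/2) = (-17.5, -1, 5.5)

(-17.5, -1, 5.5)


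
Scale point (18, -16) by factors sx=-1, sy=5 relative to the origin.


Scaling: (x*sx, y*sy) = (18*-1, -16*5) = (-18, -80)

(-18, -80)


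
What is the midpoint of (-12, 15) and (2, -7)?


Midpoint = ((-12+2)/2, (15+-7)/2) = (-5, 4)

(-5, 4)


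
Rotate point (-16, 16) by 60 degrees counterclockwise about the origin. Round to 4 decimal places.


x' = -16*cos(60) - 16*sin(60) = -21.8564
y' = -16*sin(60) + 16*cos(60) = -5.8564

(-21.8564, -5.8564)


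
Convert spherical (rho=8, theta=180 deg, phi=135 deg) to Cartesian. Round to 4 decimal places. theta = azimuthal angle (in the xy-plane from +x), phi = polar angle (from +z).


x = 8 * sin(135) * cos(180) = -5.6569
y = 8 * sin(135) * sin(180) = 0
z = 8 * cos(135) = -5.6569

(-5.6569, 0, -5.6569)


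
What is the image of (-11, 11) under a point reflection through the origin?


Reflection through origin: (x, y) -> (-x, -y)
(-11, 11) -> (11, -11)

(11, -11)


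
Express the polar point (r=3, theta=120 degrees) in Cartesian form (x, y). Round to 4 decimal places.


x = 3 * cos(120) = -1.5
y = 3 * sin(120) = 2.5981

(-1.5, 2.5981)


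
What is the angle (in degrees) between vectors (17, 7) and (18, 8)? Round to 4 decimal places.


dot = 17*18 + 7*8 = 362
|u| = 18.3848, |v| = 19.6977
cos(angle) = 0.9996
angle = 1.5824 degrees

1.5824 degrees


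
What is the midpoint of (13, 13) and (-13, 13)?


Midpoint = ((13+-13)/2, (13+13)/2) = (0, 13)

(0, 13)


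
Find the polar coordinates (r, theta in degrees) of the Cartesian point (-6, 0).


r = sqrt((-6)^2 + 0^2) = 6
theta = atan2(0, -6) = 180 degrees

r = 6, theta = 180 degrees


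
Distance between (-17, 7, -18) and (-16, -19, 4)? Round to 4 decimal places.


d = sqrt((-16--17)^2 + (-19-7)^2 + (4--18)^2) = 34.0735

34.0735


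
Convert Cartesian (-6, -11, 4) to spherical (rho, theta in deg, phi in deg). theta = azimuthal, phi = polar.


rho = sqrt((-6)^2 + (-11)^2 + 4^2) = 13.1529
theta = atan2(-11, -6) = 241.3895 deg
phi = acos(4/13.1529) = 72.2951 deg

rho = 13.1529, theta = 241.3895 deg, phi = 72.2951 deg


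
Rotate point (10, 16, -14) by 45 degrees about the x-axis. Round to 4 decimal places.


x' = 10
y' = 16*cos(45) - -14*sin(45) = 21.2132
z' = 16*sin(45) + -14*cos(45) = 1.4142

(10, 21.2132, 1.4142)


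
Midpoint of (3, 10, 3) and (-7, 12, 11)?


Midpoint = ((3+-7)/2, (10+12)/2, (3+11)/2) = (-2, 11, 7)

(-2, 11, 7)


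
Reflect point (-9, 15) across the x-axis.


Reflection across x-axis: (x, y) -> (x, -y)
(-9, 15) -> (-9, -15)

(-9, -15)


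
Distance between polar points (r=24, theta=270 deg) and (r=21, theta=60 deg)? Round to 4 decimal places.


d = sqrt(r1^2 + r2^2 - 2*r1*r2*cos(t2-t1))
d = sqrt(24^2 + 21^2 - 2*24*21*cos(60-270)) = 43.4736

43.4736


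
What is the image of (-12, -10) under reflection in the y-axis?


Reflection across y-axis: (x, y) -> (-x, y)
(-12, -10) -> (12, -10)

(12, -10)


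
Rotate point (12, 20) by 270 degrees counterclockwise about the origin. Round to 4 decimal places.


x' = 12*cos(270) - 20*sin(270) = 20
y' = 12*sin(270) + 20*cos(270) = -12

(20, -12)


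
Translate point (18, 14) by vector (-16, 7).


Translation: (x+dx, y+dy) = (18+-16, 14+7) = (2, 21)

(2, 21)


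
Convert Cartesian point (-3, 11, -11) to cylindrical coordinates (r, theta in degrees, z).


r = sqrt((-3)^2 + 11^2) = 11.4018
theta = atan2(11, -3) = 105.2551 deg
z = -11

r = 11.4018, theta = 105.2551 deg, z = -11


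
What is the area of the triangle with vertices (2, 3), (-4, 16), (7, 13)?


Area = |x1(y2-y3) + x2(y3-y1) + x3(y1-y2)| / 2
= |2*(16-13) + -4*(13-3) + 7*(3-16)| / 2
= 62.5

62.5


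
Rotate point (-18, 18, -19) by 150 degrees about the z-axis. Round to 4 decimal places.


x' = -18*cos(150) - 18*sin(150) = 6.5885
y' = -18*sin(150) + 18*cos(150) = -24.5885
z' = -19

(6.5885, -24.5885, -19)


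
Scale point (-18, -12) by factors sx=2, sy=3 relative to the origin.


Scaling: (x*sx, y*sy) = (-18*2, -12*3) = (-36, -36)

(-36, -36)


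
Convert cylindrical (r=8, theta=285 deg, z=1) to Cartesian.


x = 8 * cos(285) = 2.0706
y = 8 * sin(285) = -7.7274
z = 1

(2.0706, -7.7274, 1)


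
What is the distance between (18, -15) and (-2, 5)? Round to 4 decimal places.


d = sqrt((-2-18)^2 + (5--15)^2) = 28.2843

28.2843


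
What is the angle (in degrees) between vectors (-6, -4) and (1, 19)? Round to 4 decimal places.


dot = -6*1 + -4*19 = -82
|u| = 7.2111, |v| = 19.0263
cos(angle) = -0.5977
angle = 126.7029 degrees

126.7029 degrees


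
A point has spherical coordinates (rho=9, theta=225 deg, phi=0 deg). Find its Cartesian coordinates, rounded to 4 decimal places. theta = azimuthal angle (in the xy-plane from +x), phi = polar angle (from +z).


x = 9 * sin(0) * cos(225) = 0
y = 9 * sin(0) * sin(225) = 0
z = 9 * cos(0) = 9

(0, 0, 9)


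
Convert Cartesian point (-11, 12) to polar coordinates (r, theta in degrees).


r = sqrt((-11)^2 + 12^2) = 16.2788
theta = atan2(12, -11) = 132.5104 degrees

r = 16.2788, theta = 132.5104 degrees


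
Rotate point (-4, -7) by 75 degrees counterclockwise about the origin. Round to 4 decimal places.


x' = -4*cos(75) - -7*sin(75) = 5.7262
y' = -4*sin(75) + -7*cos(75) = -5.6754

(5.7262, -5.6754)


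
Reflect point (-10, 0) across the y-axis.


Reflection across y-axis: (x, y) -> (-x, y)
(-10, 0) -> (10, 0)

(10, 0)


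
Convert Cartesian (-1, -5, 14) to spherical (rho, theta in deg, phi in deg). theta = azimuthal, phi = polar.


rho = sqrt((-1)^2 + (-5)^2 + 14^2) = 14.8997
theta = atan2(-5, -1) = 258.6901 deg
phi = acos(14/14.8997) = 20.0124 deg

rho = 14.8997, theta = 258.6901 deg, phi = 20.0124 deg


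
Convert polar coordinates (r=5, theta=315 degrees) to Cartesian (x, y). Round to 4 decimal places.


x = 5 * cos(315) = 3.5355
y = 5 * sin(315) = -3.5355

(3.5355, -3.5355)


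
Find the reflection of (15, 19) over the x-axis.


Reflection across x-axis: (x, y) -> (x, -y)
(15, 19) -> (15, -19)

(15, -19)


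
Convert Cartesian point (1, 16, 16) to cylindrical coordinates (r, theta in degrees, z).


r = sqrt(1^2 + 16^2) = 16.0312
theta = atan2(16, 1) = 86.4237 deg
z = 16

r = 16.0312, theta = 86.4237 deg, z = 16


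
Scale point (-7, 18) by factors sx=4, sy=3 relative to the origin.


Scaling: (x*sx, y*sy) = (-7*4, 18*3) = (-28, 54)

(-28, 54)


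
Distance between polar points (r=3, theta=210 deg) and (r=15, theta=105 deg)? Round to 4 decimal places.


d = sqrt(r1^2 + r2^2 - 2*r1*r2*cos(t2-t1))
d = sqrt(3^2 + 15^2 - 2*3*15*cos(105-210)) = 16.0404

16.0404


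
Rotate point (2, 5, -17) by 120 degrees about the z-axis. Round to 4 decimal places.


x' = 2*cos(120) - 5*sin(120) = -5.3301
y' = 2*sin(120) + 5*cos(120) = -0.7679
z' = -17

(-5.3301, -0.7679, -17)


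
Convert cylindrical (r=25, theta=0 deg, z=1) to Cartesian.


x = 25 * cos(0) = 25
y = 25 * sin(0) = 0
z = 1

(25, 0, 1)


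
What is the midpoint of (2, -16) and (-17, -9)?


Midpoint = ((2+-17)/2, (-16+-9)/2) = (-7.5, -12.5)

(-7.5, -12.5)


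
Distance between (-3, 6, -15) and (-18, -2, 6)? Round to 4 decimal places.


d = sqrt((-18--3)^2 + (-2-6)^2 + (6--15)^2) = 27.0185

27.0185


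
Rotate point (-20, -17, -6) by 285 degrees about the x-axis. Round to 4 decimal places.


x' = -20
y' = -17*cos(285) - -6*sin(285) = -10.1955
z' = -17*sin(285) + -6*cos(285) = 14.8678

(-20, -10.1955, 14.8678)


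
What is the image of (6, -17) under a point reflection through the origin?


Reflection through origin: (x, y) -> (-x, -y)
(6, -17) -> (-6, 17)

(-6, 17)


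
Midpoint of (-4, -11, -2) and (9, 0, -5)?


Midpoint = ((-4+9)/2, (-11+0)/2, (-2+-5)/2) = (2.5, -5.5, -3.5)

(2.5, -5.5, -3.5)


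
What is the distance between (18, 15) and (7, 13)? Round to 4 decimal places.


d = sqrt((7-18)^2 + (13-15)^2) = 11.1803

11.1803


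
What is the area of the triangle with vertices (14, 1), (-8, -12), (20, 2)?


Area = |x1(y2-y3) + x2(y3-y1) + x3(y1-y2)| / 2
= |14*(-12-2) + -8*(2-1) + 20*(1--12)| / 2
= 28

28


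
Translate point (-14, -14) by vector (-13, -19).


Translation: (x+dx, y+dy) = (-14+-13, -14+-19) = (-27, -33)

(-27, -33)


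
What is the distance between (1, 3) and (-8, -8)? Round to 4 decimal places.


d = sqrt((-8-1)^2 + (-8-3)^2) = 14.2127

14.2127


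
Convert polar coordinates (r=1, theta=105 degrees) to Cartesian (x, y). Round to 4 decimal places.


x = 1 * cos(105) = -0.2588
y = 1 * sin(105) = 0.9659

(-0.2588, 0.9659)


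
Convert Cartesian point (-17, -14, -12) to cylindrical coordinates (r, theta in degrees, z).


r = sqrt((-17)^2 + (-14)^2) = 22.0227
theta = atan2(-14, -17) = 219.4725 deg
z = -12

r = 22.0227, theta = 219.4725 deg, z = -12


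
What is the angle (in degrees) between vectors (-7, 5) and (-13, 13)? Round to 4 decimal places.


dot = -7*-13 + 5*13 = 156
|u| = 8.6023, |v| = 18.3848
cos(angle) = 0.9864
angle = 9.4623 degrees

9.4623 degrees


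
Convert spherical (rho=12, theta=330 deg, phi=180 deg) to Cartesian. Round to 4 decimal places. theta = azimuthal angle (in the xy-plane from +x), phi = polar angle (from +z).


x = 12 * sin(180) * cos(330) = 0
y = 12 * sin(180) * sin(330) = 0
z = 12 * cos(180) = -12

(0, 0, -12)


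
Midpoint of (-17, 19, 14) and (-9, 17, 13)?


Midpoint = ((-17+-9)/2, (19+17)/2, (14+13)/2) = (-13, 18, 13.5)

(-13, 18, 13.5)


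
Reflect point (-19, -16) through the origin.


Reflection through origin: (x, y) -> (-x, -y)
(-19, -16) -> (19, 16)

(19, 16)


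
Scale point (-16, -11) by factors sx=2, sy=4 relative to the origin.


Scaling: (x*sx, y*sy) = (-16*2, -11*4) = (-32, -44)

(-32, -44)


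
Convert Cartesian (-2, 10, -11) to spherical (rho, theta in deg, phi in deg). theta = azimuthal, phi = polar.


rho = sqrt((-2)^2 + 10^2 + (-11)^2) = 15
theta = atan2(10, -2) = 101.3099 deg
phi = acos(-11/15) = 137.1666 deg

rho = 15, theta = 101.3099 deg, phi = 137.1666 deg


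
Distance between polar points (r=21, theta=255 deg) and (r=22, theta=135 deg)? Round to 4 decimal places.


d = sqrt(r1^2 + r2^2 - 2*r1*r2*cos(t2-t1))
d = sqrt(21^2 + 22^2 - 2*21*22*cos(135-255)) = 37.2424

37.2424


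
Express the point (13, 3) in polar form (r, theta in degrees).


r = sqrt(13^2 + 3^2) = 13.3417
theta = atan2(3, 13) = 12.9946 degrees

r = 13.3417, theta = 12.9946 degrees


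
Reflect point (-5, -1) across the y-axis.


Reflection across y-axis: (x, y) -> (-x, y)
(-5, -1) -> (5, -1)

(5, -1)


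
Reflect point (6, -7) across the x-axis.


Reflection across x-axis: (x, y) -> (x, -y)
(6, -7) -> (6, 7)

(6, 7)


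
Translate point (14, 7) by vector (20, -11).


Translation: (x+dx, y+dy) = (14+20, 7+-11) = (34, -4)

(34, -4)


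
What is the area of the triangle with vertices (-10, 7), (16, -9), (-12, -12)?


Area = |x1(y2-y3) + x2(y3-y1) + x3(y1-y2)| / 2
= |-10*(-9--12) + 16*(-12-7) + -12*(7--9)| / 2
= 263

263


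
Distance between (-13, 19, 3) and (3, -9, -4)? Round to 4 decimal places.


d = sqrt((3--13)^2 + (-9-19)^2 + (-4-3)^2) = 33

33


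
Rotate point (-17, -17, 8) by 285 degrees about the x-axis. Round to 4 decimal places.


x' = -17
y' = -17*cos(285) - 8*sin(285) = 3.3275
z' = -17*sin(285) + 8*cos(285) = 18.4913

(-17, 3.3275, 18.4913)


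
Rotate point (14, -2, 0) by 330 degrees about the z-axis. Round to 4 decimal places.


x' = 14*cos(330) - -2*sin(330) = 11.1244
y' = 14*sin(330) + -2*cos(330) = -8.7321
z' = 0

(11.1244, -8.7321, 0)


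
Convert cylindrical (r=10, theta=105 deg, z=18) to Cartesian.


x = 10 * cos(105) = -2.5882
y = 10 * sin(105) = 9.6593
z = 18

(-2.5882, 9.6593, 18)


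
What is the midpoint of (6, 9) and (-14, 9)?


Midpoint = ((6+-14)/2, (9+9)/2) = (-4, 9)

(-4, 9)


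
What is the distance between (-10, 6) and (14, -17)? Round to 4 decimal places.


d = sqrt((14--10)^2 + (-17-6)^2) = 33.2415

33.2415


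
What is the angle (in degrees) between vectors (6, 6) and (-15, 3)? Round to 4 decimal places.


dot = 6*-15 + 6*3 = -72
|u| = 8.4853, |v| = 15.2971
cos(angle) = -0.5547
angle = 123.6901 degrees

123.6901 degrees


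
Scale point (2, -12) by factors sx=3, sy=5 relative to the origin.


Scaling: (x*sx, y*sy) = (2*3, -12*5) = (6, -60)

(6, -60)


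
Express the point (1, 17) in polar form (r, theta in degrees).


r = sqrt(1^2 + 17^2) = 17.0294
theta = atan2(17, 1) = 86.6335 degrees

r = 17.0294, theta = 86.6335 degrees


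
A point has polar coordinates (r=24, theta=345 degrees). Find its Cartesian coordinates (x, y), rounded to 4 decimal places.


x = 24 * cos(345) = 23.1822
y = 24 * sin(345) = -6.2117

(23.1822, -6.2117)


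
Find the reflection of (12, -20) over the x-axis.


Reflection across x-axis: (x, y) -> (x, -y)
(12, -20) -> (12, 20)

(12, 20)


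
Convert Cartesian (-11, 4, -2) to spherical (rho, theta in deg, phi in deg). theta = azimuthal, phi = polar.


rho = sqrt((-11)^2 + 4^2 + (-2)^2) = 11.8743
theta = atan2(4, -11) = 160.0169 deg
phi = acos(-2/11.8743) = 99.6966 deg

rho = 11.8743, theta = 160.0169 deg, phi = 99.6966 deg


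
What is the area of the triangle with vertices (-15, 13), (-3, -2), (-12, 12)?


Area = |x1(y2-y3) + x2(y3-y1) + x3(y1-y2)| / 2
= |-15*(-2-12) + -3*(12-13) + -12*(13--2)| / 2
= 16.5

16.5


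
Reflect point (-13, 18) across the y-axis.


Reflection across y-axis: (x, y) -> (-x, y)
(-13, 18) -> (13, 18)

(13, 18)


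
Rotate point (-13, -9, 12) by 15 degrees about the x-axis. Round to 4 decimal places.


x' = -13
y' = -9*cos(15) - 12*sin(15) = -11.7992
z' = -9*sin(15) + 12*cos(15) = 9.2617

(-13, -11.7992, 9.2617)


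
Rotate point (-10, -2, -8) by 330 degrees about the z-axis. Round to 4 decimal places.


x' = -10*cos(330) - -2*sin(330) = -9.6603
y' = -10*sin(330) + -2*cos(330) = 3.2679
z' = -8

(-9.6603, 3.2679, -8)


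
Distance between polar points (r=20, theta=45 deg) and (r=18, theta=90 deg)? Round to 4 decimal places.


d = sqrt(r1^2 + r2^2 - 2*r1*r2*cos(t2-t1))
d = sqrt(20^2 + 18^2 - 2*20*18*cos(90-45)) = 14.6589

14.6589


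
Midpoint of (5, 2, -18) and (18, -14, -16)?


Midpoint = ((5+18)/2, (2+-14)/2, (-18+-16)/2) = (11.5, -6, -17)

(11.5, -6, -17)


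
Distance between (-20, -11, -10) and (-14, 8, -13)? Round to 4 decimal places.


d = sqrt((-14--20)^2 + (8--11)^2 + (-13--10)^2) = 20.1494

20.1494


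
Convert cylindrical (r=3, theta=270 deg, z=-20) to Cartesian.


x = 3 * cos(270) = 0
y = 3 * sin(270) = -3
z = -20

(0, -3, -20)


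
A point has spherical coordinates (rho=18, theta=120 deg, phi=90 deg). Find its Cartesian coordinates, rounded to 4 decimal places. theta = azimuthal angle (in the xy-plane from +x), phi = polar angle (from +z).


x = 18 * sin(90) * cos(120) = -9
y = 18 * sin(90) * sin(120) = 15.5885
z = 18 * cos(90) = 0

(-9, 15.5885, 0)


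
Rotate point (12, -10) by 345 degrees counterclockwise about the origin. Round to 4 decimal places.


x' = 12*cos(345) - -10*sin(345) = 9.0029
y' = 12*sin(345) + -10*cos(345) = -12.7651

(9.0029, -12.7651)


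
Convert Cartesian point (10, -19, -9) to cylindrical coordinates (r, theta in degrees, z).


r = sqrt(10^2 + (-19)^2) = 21.4709
theta = atan2(-19, 10) = 297.7585 deg
z = -9

r = 21.4709, theta = 297.7585 deg, z = -9


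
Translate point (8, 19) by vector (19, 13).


Translation: (x+dx, y+dy) = (8+19, 19+13) = (27, 32)

(27, 32)


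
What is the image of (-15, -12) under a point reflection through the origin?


Reflection through origin: (x, y) -> (-x, -y)
(-15, -12) -> (15, 12)

(15, 12)


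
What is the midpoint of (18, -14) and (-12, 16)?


Midpoint = ((18+-12)/2, (-14+16)/2) = (3, 1)

(3, 1)


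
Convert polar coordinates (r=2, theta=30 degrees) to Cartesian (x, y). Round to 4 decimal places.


x = 2 * cos(30) = 1.7321
y = 2 * sin(30) = 1

(1.7321, 1)


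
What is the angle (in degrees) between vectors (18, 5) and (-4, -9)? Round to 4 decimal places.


dot = 18*-4 + 5*-9 = -117
|u| = 18.6815, |v| = 9.8489
cos(angle) = -0.6359
angle = 129.4866 degrees

129.4866 degrees


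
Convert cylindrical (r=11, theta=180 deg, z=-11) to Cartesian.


x = 11 * cos(180) = -11
y = 11 * sin(180) = 0
z = -11

(-11, 0, -11)


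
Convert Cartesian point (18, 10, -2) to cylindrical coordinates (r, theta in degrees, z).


r = sqrt(18^2 + 10^2) = 20.5913
theta = atan2(10, 18) = 29.0546 deg
z = -2

r = 20.5913, theta = 29.0546 deg, z = -2


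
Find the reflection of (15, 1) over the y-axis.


Reflection across y-axis: (x, y) -> (-x, y)
(15, 1) -> (-15, 1)

(-15, 1)


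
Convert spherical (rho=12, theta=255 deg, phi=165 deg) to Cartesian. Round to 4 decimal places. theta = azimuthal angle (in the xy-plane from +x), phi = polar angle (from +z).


x = 12 * sin(165) * cos(255) = -0.8038
y = 12 * sin(165) * sin(255) = -3
z = 12 * cos(165) = -11.5911

(-0.8038, -3, -11.5911)


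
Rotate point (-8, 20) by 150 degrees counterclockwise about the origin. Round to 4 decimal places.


x' = -8*cos(150) - 20*sin(150) = -3.0718
y' = -8*sin(150) + 20*cos(150) = -21.3205

(-3.0718, -21.3205)


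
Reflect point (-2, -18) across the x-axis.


Reflection across x-axis: (x, y) -> (x, -y)
(-2, -18) -> (-2, 18)

(-2, 18)


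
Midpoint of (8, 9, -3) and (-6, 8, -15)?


Midpoint = ((8+-6)/2, (9+8)/2, (-3+-15)/2) = (1, 8.5, -9)

(1, 8.5, -9)


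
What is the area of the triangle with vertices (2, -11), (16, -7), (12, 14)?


Area = |x1(y2-y3) + x2(y3-y1) + x3(y1-y2)| / 2
= |2*(-7-14) + 16*(14--11) + 12*(-11--7)| / 2
= 155

155


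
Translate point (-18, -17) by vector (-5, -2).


Translation: (x+dx, y+dy) = (-18+-5, -17+-2) = (-23, -19)

(-23, -19)


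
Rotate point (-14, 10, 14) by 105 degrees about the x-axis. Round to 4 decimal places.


x' = -14
y' = 10*cos(105) - 14*sin(105) = -16.1112
z' = 10*sin(105) + 14*cos(105) = 6.0358

(-14, -16.1112, 6.0358)


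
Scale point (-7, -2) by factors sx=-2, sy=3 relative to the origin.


Scaling: (x*sx, y*sy) = (-7*-2, -2*3) = (14, -6)

(14, -6)


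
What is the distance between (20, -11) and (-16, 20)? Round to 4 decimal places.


d = sqrt((-16-20)^2 + (20--11)^2) = 47.5079

47.5079


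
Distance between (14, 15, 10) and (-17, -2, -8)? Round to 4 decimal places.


d = sqrt((-17-14)^2 + (-2-15)^2 + (-8-10)^2) = 39.6737

39.6737


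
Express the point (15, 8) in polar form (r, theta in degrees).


r = sqrt(15^2 + 8^2) = 17
theta = atan2(8, 15) = 28.0725 degrees

r = 17, theta = 28.0725 degrees


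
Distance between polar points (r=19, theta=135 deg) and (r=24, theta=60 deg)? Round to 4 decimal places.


d = sqrt(r1^2 + r2^2 - 2*r1*r2*cos(t2-t1))
d = sqrt(19^2 + 24^2 - 2*19*24*cos(60-135)) = 26.4756

26.4756


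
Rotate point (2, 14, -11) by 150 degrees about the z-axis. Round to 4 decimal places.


x' = 2*cos(150) - 14*sin(150) = -8.7321
y' = 2*sin(150) + 14*cos(150) = -11.1244
z' = -11

(-8.7321, -11.1244, -11)


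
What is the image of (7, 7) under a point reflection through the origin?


Reflection through origin: (x, y) -> (-x, -y)
(7, 7) -> (-7, -7)

(-7, -7)


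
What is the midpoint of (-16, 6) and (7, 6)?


Midpoint = ((-16+7)/2, (6+6)/2) = (-4.5, 6)

(-4.5, 6)


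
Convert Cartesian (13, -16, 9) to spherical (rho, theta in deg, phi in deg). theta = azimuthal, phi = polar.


rho = sqrt(13^2 + (-16)^2 + 9^2) = 22.4944
theta = atan2(-16, 13) = 309.0939 deg
phi = acos(9/22.4944) = 66.4156 deg

rho = 22.4944, theta = 309.0939 deg, phi = 66.4156 deg


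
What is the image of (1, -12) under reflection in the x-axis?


Reflection across x-axis: (x, y) -> (x, -y)
(1, -12) -> (1, 12)

(1, 12)


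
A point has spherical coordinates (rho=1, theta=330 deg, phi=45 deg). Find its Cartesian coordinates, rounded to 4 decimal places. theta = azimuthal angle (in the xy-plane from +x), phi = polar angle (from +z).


x = 1 * sin(45) * cos(330) = 0.6124
y = 1 * sin(45) * sin(330) = -0.3536
z = 1 * cos(45) = 0.7071

(0.6124, -0.3536, 0.7071)


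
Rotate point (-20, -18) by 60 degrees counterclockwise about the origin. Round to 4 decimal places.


x' = -20*cos(60) - -18*sin(60) = 5.5885
y' = -20*sin(60) + -18*cos(60) = -26.3205

(5.5885, -26.3205)


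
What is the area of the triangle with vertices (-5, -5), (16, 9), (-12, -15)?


Area = |x1(y2-y3) + x2(y3-y1) + x3(y1-y2)| / 2
= |-5*(9--15) + 16*(-15--5) + -12*(-5-9)| / 2
= 56

56


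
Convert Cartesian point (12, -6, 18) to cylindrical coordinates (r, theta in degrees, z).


r = sqrt(12^2 + (-6)^2) = 13.4164
theta = atan2(-6, 12) = 333.4349 deg
z = 18

r = 13.4164, theta = 333.4349 deg, z = 18


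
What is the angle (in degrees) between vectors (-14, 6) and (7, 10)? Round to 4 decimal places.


dot = -14*7 + 6*10 = -38
|u| = 15.2315, |v| = 12.2066
cos(angle) = -0.2044
angle = 101.7934 degrees

101.7934 degrees


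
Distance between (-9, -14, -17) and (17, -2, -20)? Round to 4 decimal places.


d = sqrt((17--9)^2 + (-2--14)^2 + (-20--17)^2) = 28.7924

28.7924


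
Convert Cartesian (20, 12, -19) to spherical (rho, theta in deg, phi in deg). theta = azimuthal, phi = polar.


rho = sqrt(20^2 + 12^2 + (-19)^2) = 30.0832
theta = atan2(12, 20) = 30.9638 deg
phi = acos(-19/30.0832) = 129.1669 deg

rho = 30.0832, theta = 30.9638 deg, phi = 129.1669 deg


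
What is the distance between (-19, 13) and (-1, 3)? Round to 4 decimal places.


d = sqrt((-1--19)^2 + (3-13)^2) = 20.5913

20.5913


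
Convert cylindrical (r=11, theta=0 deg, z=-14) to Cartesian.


x = 11 * cos(0) = 11
y = 11 * sin(0) = 0
z = -14

(11, 0, -14)


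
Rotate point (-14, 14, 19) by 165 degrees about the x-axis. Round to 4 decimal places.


x' = -14
y' = 14*cos(165) - 19*sin(165) = -18.4405
z' = 14*sin(165) + 19*cos(165) = -14.7291

(-14, -18.4405, -14.7291)


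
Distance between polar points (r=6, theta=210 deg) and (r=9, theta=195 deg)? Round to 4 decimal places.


d = sqrt(r1^2 + r2^2 - 2*r1*r2*cos(t2-t1))
d = sqrt(6^2 + 9^2 - 2*6*9*cos(195-210)) = 3.5609

3.5609


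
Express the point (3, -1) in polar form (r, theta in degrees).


r = sqrt(3^2 + (-1)^2) = 3.1623
theta = atan2(-1, 3) = 341.5651 degrees

r = 3.1623, theta = 341.5651 degrees


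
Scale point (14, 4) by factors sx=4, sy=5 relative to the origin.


Scaling: (x*sx, y*sy) = (14*4, 4*5) = (56, 20)

(56, 20)


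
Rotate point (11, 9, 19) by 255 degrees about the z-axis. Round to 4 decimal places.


x' = 11*cos(255) - 9*sin(255) = 5.8463
y' = 11*sin(255) + 9*cos(255) = -12.9546
z' = 19

(5.8463, -12.9546, 19)


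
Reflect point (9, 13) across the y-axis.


Reflection across y-axis: (x, y) -> (-x, y)
(9, 13) -> (-9, 13)

(-9, 13)


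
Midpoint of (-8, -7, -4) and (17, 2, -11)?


Midpoint = ((-8+17)/2, (-7+2)/2, (-4+-11)/2) = (4.5, -2.5, -7.5)

(4.5, -2.5, -7.5)


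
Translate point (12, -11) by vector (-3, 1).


Translation: (x+dx, y+dy) = (12+-3, -11+1) = (9, -10)

(9, -10)


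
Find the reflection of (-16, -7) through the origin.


Reflection through origin: (x, y) -> (-x, -y)
(-16, -7) -> (16, 7)

(16, 7)


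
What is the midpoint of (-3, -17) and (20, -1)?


Midpoint = ((-3+20)/2, (-17+-1)/2) = (8.5, -9)

(8.5, -9)


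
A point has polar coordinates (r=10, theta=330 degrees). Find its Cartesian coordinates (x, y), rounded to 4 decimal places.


x = 10 * cos(330) = 8.6603
y = 10 * sin(330) = -5

(8.6603, -5)


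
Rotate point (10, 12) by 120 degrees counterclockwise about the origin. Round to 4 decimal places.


x' = 10*cos(120) - 12*sin(120) = -15.3923
y' = 10*sin(120) + 12*cos(120) = 2.6603

(-15.3923, 2.6603)


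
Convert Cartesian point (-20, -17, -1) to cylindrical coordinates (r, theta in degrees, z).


r = sqrt((-20)^2 + (-17)^2) = 26.2488
theta = atan2(-17, -20) = 220.3645 deg
z = -1

r = 26.2488, theta = 220.3645 deg, z = -1


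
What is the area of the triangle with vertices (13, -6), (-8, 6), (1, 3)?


Area = |x1(y2-y3) + x2(y3-y1) + x3(y1-y2)| / 2
= |13*(6-3) + -8*(3--6) + 1*(-6-6)| / 2
= 22.5

22.5


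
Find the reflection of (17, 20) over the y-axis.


Reflection across y-axis: (x, y) -> (-x, y)
(17, 20) -> (-17, 20)

(-17, 20)


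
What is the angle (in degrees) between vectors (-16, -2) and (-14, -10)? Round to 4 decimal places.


dot = -16*-14 + -2*-10 = 244
|u| = 16.1245, |v| = 17.2047
cos(angle) = 0.8795
angle = 28.4127 degrees

28.4127 degrees


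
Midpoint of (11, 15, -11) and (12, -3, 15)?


Midpoint = ((11+12)/2, (15+-3)/2, (-11+15)/2) = (11.5, 6, 2)

(11.5, 6, 2)


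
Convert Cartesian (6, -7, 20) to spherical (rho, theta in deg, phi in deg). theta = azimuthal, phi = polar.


rho = sqrt(6^2 + (-7)^2 + 20^2) = 22.0227
theta = atan2(-7, 6) = 310.6013 deg
phi = acos(20/22.0227) = 24.7486 deg

rho = 22.0227, theta = 310.6013 deg, phi = 24.7486 deg


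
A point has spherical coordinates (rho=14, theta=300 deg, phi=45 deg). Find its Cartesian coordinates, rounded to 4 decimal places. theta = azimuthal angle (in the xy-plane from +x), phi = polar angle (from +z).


x = 14 * sin(45) * cos(300) = 4.9497
y = 14 * sin(45) * sin(300) = -8.5732
z = 14 * cos(45) = 9.8995

(4.9497, -8.5732, 9.8995)


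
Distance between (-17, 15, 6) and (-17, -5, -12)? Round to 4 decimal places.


d = sqrt((-17--17)^2 + (-5-15)^2 + (-12-6)^2) = 26.9072

26.9072


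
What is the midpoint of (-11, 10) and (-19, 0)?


Midpoint = ((-11+-19)/2, (10+0)/2) = (-15, 5)

(-15, 5)


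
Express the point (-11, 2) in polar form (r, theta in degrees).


r = sqrt((-11)^2 + 2^2) = 11.1803
theta = atan2(2, -11) = 169.6952 degrees

r = 11.1803, theta = 169.6952 degrees


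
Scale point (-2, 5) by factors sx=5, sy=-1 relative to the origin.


Scaling: (x*sx, y*sy) = (-2*5, 5*-1) = (-10, -5)

(-10, -5)


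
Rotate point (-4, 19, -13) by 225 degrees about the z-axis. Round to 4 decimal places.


x' = -4*cos(225) - 19*sin(225) = 16.2635
y' = -4*sin(225) + 19*cos(225) = -10.6066
z' = -13

(16.2635, -10.6066, -13)


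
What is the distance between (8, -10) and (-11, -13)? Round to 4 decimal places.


d = sqrt((-11-8)^2 + (-13--10)^2) = 19.2354

19.2354


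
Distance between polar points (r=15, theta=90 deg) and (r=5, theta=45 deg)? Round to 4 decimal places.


d = sqrt(r1^2 + r2^2 - 2*r1*r2*cos(t2-t1))
d = sqrt(15^2 + 5^2 - 2*15*5*cos(45-90)) = 11.9972

11.9972


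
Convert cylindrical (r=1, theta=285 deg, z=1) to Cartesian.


x = 1 * cos(285) = 0.2588
y = 1 * sin(285) = -0.9659
z = 1

(0.2588, -0.9659, 1)


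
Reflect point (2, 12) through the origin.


Reflection through origin: (x, y) -> (-x, -y)
(2, 12) -> (-2, -12)

(-2, -12)


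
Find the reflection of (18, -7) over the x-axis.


Reflection across x-axis: (x, y) -> (x, -y)
(18, -7) -> (18, 7)

(18, 7)


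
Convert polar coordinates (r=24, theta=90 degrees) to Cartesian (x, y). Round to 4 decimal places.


x = 24 * cos(90) = 0
y = 24 * sin(90) = 24

(0, 24)


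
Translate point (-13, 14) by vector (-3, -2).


Translation: (x+dx, y+dy) = (-13+-3, 14+-2) = (-16, 12)

(-16, 12)


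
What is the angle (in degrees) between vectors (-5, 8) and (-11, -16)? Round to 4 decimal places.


dot = -5*-11 + 8*-16 = -73
|u| = 9.434, |v| = 19.4165
cos(angle) = -0.3985
angle = 113.4861 degrees

113.4861 degrees


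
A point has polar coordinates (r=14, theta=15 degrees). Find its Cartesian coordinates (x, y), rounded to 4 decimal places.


x = 14 * cos(15) = 13.523
y = 14 * sin(15) = 3.6235

(13.523, 3.6235)


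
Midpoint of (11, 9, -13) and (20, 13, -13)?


Midpoint = ((11+20)/2, (9+13)/2, (-13+-13)/2) = (15.5, 11, -13)

(15.5, 11, -13)


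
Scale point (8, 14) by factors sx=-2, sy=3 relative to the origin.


Scaling: (x*sx, y*sy) = (8*-2, 14*3) = (-16, 42)

(-16, 42)


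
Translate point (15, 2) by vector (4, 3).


Translation: (x+dx, y+dy) = (15+4, 2+3) = (19, 5)

(19, 5)


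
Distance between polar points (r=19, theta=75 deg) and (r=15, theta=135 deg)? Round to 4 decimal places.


d = sqrt(r1^2 + r2^2 - 2*r1*r2*cos(t2-t1))
d = sqrt(19^2 + 15^2 - 2*19*15*cos(135-75)) = 17.3494

17.3494


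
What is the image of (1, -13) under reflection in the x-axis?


Reflection across x-axis: (x, y) -> (x, -y)
(1, -13) -> (1, 13)

(1, 13)


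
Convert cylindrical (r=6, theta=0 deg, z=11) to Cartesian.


x = 6 * cos(0) = 6
y = 6 * sin(0) = 0
z = 11

(6, 0, 11)


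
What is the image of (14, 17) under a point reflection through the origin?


Reflection through origin: (x, y) -> (-x, -y)
(14, 17) -> (-14, -17)

(-14, -17)


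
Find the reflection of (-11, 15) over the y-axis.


Reflection across y-axis: (x, y) -> (-x, y)
(-11, 15) -> (11, 15)

(11, 15)


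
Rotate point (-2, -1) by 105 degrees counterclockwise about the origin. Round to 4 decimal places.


x' = -2*cos(105) - -1*sin(105) = 1.4836
y' = -2*sin(105) + -1*cos(105) = -1.673

(1.4836, -1.673)


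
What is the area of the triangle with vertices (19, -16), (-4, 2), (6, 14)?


Area = |x1(y2-y3) + x2(y3-y1) + x3(y1-y2)| / 2
= |19*(2-14) + -4*(14--16) + 6*(-16-2)| / 2
= 228

228
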